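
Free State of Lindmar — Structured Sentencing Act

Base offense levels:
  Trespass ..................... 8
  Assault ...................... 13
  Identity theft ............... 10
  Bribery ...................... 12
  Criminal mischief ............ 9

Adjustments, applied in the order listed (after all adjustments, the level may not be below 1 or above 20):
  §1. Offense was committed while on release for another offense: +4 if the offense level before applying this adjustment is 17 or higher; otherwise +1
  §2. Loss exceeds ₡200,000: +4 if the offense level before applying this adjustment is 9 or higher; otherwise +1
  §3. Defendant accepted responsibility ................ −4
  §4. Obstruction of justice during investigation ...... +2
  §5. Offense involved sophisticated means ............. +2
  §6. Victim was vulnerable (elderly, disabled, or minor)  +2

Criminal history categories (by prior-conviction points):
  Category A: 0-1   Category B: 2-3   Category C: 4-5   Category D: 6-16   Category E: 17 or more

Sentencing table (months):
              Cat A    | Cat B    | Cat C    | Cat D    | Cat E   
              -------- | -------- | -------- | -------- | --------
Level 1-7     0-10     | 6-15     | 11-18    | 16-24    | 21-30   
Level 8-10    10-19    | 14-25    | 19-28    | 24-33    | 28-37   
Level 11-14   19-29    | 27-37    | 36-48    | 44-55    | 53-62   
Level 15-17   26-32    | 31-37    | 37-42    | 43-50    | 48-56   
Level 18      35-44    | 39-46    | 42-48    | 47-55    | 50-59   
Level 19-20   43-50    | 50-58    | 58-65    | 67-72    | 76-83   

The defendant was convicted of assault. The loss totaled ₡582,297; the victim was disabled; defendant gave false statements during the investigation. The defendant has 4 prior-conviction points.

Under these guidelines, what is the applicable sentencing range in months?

Base offense level for assault: 13.
§1 does not apply.
§2 applies (level before this adjustment is 13 ≥ 9, so +4): 13 + 4 = 17.
§3 does not apply.
§4 applies: 17 + 2 = 19.
§6 applies: 19 + 2 = 21.
Level 21 exceeds the maximum of 20; capped at 20.
Final offense level: 20.
Criminal history: 4 prior points → Category C (4-5).
Level 20 falls in the 19-20 band.
Grid: Level 19-20 × Category C = 58-65 months.

58-65 months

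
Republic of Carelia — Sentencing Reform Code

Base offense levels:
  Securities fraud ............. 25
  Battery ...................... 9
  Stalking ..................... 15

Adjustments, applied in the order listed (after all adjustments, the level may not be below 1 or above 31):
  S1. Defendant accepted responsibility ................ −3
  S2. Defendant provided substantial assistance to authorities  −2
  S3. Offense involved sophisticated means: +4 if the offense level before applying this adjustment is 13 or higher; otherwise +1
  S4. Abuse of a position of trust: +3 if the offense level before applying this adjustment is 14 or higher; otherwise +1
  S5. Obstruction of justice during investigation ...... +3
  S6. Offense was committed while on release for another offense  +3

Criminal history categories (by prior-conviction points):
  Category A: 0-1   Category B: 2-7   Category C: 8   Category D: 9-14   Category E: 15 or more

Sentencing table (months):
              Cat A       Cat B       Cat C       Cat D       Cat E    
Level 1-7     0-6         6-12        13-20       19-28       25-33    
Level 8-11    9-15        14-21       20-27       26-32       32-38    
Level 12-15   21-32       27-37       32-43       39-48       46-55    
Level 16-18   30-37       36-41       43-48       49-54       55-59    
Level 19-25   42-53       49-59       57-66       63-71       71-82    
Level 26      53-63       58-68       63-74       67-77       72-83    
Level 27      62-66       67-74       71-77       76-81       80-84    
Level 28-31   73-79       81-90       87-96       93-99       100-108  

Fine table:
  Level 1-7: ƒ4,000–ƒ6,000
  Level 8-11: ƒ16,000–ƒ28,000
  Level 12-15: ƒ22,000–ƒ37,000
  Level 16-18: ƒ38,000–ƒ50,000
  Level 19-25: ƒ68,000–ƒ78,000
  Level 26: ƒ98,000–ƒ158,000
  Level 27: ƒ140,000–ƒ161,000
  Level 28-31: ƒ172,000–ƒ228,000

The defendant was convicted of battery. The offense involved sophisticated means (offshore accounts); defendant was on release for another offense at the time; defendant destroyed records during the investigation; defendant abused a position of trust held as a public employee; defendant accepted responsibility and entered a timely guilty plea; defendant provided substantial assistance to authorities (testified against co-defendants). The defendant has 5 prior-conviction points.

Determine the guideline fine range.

ƒ22,000–ƒ37,000

Base offense level for battery: 9.
S1 applies: 9 − 3 = 6.
S2 applies: 6 − 2 = 4.
S3 applies (level before this adjustment is 4 < 13, so +1): 4 + 1 = 5.
S4 applies (level before this adjustment is 5 < 14, so +1): 5 + 1 = 6.
S5 applies: 6 + 3 = 9.
S6 applies: 9 + 3 = 12.
Final offense level: 12.
Level 12 falls in the 12-15 band.
Fine table: Level 12-15 → ƒ22,000–ƒ37,000.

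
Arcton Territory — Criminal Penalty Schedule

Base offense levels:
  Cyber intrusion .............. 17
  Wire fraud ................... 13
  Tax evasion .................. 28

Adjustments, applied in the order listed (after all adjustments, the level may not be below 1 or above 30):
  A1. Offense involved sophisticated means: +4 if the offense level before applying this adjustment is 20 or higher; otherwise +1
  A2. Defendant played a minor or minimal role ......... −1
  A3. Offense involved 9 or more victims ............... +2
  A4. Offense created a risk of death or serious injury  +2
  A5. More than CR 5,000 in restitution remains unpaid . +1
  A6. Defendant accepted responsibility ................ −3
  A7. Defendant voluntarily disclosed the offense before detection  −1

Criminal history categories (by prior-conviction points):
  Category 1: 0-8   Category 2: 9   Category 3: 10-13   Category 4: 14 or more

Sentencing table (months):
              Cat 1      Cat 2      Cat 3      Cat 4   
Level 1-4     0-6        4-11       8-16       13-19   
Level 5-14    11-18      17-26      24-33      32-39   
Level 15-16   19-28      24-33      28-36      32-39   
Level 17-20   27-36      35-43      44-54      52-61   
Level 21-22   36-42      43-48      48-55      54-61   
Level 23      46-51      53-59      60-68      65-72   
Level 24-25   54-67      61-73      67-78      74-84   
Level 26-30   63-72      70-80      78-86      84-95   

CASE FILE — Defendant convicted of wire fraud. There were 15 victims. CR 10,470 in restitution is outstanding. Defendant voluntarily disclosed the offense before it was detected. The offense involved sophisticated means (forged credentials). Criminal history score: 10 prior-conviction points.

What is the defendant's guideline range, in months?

28-36 months

Base offense level for wire fraud: 13.
A1 applies (level before this adjustment is 13 < 20, so +1): 13 + 1 = 14.
A2 does not apply.
A3 applies: 14 + 2 = 16.
A5 applies: 16 + 1 = 17.
A7 applies: 17 − 1 = 16.
Final offense level: 16.
Criminal history: 10 prior points → Category 3 (10-13).
Level 16 falls in the 15-16 band.
Grid: Level 15-16 × Category 3 = 28-36 months.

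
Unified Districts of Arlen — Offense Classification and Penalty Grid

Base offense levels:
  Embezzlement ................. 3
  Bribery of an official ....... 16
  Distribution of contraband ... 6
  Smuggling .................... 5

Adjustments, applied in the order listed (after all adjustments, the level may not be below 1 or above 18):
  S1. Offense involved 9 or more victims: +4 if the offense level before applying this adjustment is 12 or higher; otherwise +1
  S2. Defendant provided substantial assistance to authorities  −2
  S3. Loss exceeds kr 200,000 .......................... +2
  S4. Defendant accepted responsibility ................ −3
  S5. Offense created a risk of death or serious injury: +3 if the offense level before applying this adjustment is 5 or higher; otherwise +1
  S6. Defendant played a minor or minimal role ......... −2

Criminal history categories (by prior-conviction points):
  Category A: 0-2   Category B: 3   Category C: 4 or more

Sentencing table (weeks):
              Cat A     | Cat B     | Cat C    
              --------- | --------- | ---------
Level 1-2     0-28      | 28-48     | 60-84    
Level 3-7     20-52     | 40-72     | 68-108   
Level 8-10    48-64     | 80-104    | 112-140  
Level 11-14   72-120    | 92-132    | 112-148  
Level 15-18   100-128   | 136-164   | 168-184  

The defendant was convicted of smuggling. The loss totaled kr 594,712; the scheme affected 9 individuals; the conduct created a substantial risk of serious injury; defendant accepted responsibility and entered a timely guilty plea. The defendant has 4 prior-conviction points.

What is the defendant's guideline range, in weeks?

112-140 weeks

Base offense level for smuggling: 5.
S1 applies (level before this adjustment is 5 < 12, so +1): 5 + 1 = 6.
S3 applies: 6 + 2 = 8.
S4 applies: 8 − 3 = 5.
S5 applies (level before this adjustment is 5 ≥ 5, so +3): 5 + 3 = 8.
Final offense level: 8.
Criminal history: 4 prior points → Category C (4+).
Level 8 falls in the 8-10 band.
Grid: Level 8-10 × Category C = 112-140 weeks.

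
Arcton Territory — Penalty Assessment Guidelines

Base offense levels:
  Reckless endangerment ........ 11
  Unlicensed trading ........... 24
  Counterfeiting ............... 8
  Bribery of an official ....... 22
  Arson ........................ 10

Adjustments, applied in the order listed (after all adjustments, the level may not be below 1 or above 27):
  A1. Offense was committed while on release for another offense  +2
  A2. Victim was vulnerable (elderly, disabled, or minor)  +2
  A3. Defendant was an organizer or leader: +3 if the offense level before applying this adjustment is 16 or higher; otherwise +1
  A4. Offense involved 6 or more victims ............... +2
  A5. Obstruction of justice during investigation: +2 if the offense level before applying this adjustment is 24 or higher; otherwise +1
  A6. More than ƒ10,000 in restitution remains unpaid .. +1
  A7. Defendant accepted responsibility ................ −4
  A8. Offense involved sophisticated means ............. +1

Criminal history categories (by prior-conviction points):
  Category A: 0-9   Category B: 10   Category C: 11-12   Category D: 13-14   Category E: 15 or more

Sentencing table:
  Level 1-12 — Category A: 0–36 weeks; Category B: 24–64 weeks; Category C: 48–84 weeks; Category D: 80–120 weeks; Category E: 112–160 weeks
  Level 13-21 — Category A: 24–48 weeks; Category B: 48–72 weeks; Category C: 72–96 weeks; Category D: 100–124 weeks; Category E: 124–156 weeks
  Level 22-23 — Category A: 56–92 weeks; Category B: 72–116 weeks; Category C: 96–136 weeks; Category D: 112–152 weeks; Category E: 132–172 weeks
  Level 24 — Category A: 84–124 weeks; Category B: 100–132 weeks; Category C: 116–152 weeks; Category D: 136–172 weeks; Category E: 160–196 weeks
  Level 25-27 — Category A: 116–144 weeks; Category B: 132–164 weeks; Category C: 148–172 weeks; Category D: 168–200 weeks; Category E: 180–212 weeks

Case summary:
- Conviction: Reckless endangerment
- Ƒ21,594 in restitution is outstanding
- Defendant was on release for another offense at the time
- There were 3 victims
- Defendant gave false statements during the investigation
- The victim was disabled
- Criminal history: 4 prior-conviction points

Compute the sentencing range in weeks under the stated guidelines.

Base offense level for reckless endangerment: 11.
A1 applies: 11 + 2 = 13.
A2 applies: 13 + 2 = 15.
A4 does not apply.
A5 applies (level before this adjustment is 15 < 24, so +1): 15 + 1 = 16.
A6 applies: 16 + 1 = 17.
Final offense level: 17.
Criminal history: 4 prior points → Category A (0-9).
Level 17 falls in the 13-21 band.
Grid: Level 13-21 × Category A = 24-48 weeks.

24-48 weeks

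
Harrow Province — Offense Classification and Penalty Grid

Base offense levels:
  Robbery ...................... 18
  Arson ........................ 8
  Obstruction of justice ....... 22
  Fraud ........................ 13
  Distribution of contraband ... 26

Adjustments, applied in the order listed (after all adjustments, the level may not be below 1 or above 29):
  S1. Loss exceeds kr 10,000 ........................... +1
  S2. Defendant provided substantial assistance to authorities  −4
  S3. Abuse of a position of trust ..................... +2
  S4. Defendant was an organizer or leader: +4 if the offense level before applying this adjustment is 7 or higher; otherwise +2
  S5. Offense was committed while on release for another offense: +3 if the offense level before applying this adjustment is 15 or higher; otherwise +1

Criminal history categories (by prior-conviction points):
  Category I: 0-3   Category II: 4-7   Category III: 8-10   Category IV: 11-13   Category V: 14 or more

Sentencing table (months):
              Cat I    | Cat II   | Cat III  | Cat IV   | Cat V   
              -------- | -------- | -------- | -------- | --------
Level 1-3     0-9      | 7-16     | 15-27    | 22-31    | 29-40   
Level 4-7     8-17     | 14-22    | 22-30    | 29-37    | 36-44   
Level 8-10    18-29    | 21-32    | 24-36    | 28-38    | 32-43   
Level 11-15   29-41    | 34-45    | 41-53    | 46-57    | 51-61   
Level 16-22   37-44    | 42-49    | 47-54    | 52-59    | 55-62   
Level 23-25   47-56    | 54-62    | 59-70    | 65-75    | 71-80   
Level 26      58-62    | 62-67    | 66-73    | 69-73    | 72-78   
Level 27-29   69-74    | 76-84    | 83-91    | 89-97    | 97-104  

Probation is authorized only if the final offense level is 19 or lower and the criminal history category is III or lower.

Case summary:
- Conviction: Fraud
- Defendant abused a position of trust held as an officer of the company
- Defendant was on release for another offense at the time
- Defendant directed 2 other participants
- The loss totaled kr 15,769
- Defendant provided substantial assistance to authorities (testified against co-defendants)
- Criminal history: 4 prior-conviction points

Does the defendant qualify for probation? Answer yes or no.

Yes

Base offense level for fraud: 13.
S1 applies: 13 + 1 = 14.
S2 applies: 14 − 4 = 10.
S3 applies: 10 + 2 = 12.
S4 applies (level before this adjustment is 12 ≥ 7, so +4): 12 + 4 = 16.
S5 applies (level before this adjustment is 16 ≥ 15, so +3): 16 + 3 = 19.
Final offense level: 19.
Criminal history: 4 prior points → Category II (4-7).
Level 19 falls in the 16-22 band.
Grid: Level 16-22 × Category II = 42-49 months.
Probation check: level 19 ≤ 19 and category II ≤ III → eligible.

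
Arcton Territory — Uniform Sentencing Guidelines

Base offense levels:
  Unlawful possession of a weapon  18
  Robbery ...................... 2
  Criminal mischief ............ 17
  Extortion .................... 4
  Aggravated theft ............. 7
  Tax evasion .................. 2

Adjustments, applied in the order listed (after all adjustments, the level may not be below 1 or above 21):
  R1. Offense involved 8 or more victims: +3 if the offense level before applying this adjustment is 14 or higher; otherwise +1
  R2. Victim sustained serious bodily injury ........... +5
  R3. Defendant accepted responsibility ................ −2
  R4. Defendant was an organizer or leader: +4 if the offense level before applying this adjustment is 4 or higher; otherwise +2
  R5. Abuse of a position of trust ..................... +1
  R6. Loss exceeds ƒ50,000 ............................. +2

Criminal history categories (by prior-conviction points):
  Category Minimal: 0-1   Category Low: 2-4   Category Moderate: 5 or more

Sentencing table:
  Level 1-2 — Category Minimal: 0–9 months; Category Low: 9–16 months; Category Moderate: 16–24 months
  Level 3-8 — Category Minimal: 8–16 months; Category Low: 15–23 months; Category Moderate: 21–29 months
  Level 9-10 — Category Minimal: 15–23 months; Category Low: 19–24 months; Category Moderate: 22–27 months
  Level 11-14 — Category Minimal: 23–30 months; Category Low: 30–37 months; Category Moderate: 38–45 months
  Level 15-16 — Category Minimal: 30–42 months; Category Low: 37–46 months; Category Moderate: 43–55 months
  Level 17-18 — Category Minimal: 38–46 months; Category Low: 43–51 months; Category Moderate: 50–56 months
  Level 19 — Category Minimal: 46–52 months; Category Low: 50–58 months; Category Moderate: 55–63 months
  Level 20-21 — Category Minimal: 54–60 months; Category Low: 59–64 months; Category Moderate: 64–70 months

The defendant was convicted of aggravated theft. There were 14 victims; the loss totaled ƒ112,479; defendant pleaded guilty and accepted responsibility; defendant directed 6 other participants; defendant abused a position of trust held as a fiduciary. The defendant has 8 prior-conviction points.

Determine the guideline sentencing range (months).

38-45 months

Base offense level for aggravated theft: 7.
R1 applies (level before this adjustment is 7 < 14, so +1): 7 + 1 = 8.
R2 does not apply.
R3 applies: 8 − 2 = 6.
R4 applies (level before this adjustment is 6 ≥ 4, so +4): 6 + 4 = 10.
R5 applies: 10 + 1 = 11.
R6 applies: 11 + 2 = 13.
Final offense level: 13.
Criminal history: 8 prior points → Category Moderate (5+).
Level 13 falls in the 11-14 band.
Grid: Level 11-14 × Category Moderate = 38-45 months.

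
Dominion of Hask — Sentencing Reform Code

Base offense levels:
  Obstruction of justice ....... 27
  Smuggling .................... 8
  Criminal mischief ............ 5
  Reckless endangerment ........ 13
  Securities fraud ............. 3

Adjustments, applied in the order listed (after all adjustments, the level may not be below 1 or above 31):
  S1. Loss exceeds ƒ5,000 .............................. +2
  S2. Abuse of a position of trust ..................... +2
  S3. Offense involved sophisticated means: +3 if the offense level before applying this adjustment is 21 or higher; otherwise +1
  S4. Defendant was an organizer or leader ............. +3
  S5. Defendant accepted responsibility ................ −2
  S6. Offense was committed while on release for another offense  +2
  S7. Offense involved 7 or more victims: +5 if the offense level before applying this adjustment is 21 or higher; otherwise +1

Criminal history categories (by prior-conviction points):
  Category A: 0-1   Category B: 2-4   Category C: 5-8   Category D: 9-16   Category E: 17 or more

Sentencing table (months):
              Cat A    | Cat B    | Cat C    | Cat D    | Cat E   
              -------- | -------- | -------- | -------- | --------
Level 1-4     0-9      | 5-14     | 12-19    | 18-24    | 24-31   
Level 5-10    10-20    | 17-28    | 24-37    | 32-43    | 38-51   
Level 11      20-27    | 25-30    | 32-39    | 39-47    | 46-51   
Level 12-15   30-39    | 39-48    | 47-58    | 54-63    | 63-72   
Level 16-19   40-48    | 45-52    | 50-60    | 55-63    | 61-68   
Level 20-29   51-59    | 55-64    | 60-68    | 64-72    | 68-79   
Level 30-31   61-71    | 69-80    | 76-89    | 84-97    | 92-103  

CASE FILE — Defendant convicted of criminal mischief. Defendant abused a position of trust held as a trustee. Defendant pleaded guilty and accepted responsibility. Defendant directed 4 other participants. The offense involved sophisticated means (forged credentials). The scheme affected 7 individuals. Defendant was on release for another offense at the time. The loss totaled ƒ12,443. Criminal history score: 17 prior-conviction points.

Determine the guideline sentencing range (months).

Base offense level for criminal mischief: 5.
S1 applies: 5 + 2 = 7.
S2 applies: 7 + 2 = 9.
S3 applies (level before this adjustment is 9 < 21, so +1): 9 + 1 = 10.
S4 applies: 10 + 3 = 13.
S5 applies: 13 − 2 = 11.
S6 applies: 11 + 2 = 13.
S7 applies (level before this adjustment is 13 < 21, so +1): 13 + 1 = 14.
Final offense level: 14.
Criminal history: 17 prior points → Category E (17+).
Level 14 falls in the 12-15 band.
Grid: Level 12-15 × Category E = 63-72 months.

63-72 months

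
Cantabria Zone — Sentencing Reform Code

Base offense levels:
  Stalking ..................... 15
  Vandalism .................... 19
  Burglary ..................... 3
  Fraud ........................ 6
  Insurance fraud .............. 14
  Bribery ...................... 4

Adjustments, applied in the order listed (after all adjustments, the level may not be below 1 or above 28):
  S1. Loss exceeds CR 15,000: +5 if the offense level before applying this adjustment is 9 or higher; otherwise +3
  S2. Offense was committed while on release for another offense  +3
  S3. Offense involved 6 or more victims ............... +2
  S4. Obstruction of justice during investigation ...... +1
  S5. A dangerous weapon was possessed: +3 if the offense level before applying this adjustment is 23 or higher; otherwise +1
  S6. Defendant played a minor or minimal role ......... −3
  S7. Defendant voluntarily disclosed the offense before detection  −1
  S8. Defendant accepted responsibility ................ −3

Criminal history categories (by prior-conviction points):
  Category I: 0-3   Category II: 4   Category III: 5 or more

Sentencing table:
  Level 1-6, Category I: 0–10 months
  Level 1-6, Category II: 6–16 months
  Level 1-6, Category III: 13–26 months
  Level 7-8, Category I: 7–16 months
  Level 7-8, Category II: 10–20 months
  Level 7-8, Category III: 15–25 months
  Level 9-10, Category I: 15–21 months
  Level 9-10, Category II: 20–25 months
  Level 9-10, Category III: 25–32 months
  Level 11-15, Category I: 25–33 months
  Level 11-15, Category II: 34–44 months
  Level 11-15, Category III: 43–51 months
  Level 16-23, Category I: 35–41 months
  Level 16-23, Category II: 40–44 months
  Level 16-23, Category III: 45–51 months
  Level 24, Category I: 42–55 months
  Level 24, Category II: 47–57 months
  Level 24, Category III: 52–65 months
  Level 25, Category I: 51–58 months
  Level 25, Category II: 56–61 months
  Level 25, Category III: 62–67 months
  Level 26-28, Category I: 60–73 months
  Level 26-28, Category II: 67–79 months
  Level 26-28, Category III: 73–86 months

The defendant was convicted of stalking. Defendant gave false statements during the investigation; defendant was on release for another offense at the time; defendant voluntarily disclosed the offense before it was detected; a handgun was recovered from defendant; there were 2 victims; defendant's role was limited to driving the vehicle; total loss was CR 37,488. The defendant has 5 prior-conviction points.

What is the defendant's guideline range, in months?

Base offense level for stalking: 15.
S1 applies (level before this adjustment is 15 ≥ 9, so +5): 15 + 5 = 20.
S2 applies: 20 + 3 = 23.
S3 does not apply.
S4 applies: 23 + 1 = 24.
S5 applies (level before this adjustment is 24 ≥ 23, so +3): 24 + 3 = 27.
S6 applies: 27 − 3 = 24.
S7 applies: 24 − 1 = 23.
Final offense level: 23.
Criminal history: 5 prior points → Category III (5+).
Level 23 falls in the 16-23 band.
Grid: Level 16-23 × Category III = 45-51 months.

45-51 months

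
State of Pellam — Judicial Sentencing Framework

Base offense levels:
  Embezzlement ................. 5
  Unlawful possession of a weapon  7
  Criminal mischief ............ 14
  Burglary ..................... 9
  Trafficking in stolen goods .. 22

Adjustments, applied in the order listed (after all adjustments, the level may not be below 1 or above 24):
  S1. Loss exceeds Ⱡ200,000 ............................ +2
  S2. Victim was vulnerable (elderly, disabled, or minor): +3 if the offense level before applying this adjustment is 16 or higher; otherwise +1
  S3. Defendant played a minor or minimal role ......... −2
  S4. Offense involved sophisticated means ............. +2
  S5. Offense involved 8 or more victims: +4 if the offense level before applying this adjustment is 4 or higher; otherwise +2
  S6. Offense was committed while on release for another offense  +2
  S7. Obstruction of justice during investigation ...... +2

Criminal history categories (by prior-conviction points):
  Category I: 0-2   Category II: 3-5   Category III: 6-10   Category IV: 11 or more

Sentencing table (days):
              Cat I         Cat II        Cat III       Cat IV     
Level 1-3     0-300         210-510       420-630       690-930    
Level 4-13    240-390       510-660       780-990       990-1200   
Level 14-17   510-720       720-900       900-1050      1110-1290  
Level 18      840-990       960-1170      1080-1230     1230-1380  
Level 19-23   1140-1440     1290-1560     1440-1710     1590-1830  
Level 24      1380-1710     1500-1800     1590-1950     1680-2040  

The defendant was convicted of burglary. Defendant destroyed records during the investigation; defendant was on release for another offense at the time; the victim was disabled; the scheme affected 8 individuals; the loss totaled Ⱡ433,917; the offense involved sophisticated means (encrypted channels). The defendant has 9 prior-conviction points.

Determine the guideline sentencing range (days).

1440-1710 days

Base offense level for burglary: 9.
S1 applies: 9 + 2 = 11.
S2 applies (level before this adjustment is 11 < 16, so +1): 11 + 1 = 12.
S3 does not apply.
S4 applies: 12 + 2 = 14.
S5 applies (level before this adjustment is 14 ≥ 4, so +4): 14 + 4 = 18.
S6 applies: 18 + 2 = 20.
S7 applies: 20 + 2 = 22.
Final offense level: 22.
Criminal history: 9 prior points → Category III (6-10).
Level 22 falls in the 19-23 band.
Grid: Level 19-23 × Category III = 1440-1710 days.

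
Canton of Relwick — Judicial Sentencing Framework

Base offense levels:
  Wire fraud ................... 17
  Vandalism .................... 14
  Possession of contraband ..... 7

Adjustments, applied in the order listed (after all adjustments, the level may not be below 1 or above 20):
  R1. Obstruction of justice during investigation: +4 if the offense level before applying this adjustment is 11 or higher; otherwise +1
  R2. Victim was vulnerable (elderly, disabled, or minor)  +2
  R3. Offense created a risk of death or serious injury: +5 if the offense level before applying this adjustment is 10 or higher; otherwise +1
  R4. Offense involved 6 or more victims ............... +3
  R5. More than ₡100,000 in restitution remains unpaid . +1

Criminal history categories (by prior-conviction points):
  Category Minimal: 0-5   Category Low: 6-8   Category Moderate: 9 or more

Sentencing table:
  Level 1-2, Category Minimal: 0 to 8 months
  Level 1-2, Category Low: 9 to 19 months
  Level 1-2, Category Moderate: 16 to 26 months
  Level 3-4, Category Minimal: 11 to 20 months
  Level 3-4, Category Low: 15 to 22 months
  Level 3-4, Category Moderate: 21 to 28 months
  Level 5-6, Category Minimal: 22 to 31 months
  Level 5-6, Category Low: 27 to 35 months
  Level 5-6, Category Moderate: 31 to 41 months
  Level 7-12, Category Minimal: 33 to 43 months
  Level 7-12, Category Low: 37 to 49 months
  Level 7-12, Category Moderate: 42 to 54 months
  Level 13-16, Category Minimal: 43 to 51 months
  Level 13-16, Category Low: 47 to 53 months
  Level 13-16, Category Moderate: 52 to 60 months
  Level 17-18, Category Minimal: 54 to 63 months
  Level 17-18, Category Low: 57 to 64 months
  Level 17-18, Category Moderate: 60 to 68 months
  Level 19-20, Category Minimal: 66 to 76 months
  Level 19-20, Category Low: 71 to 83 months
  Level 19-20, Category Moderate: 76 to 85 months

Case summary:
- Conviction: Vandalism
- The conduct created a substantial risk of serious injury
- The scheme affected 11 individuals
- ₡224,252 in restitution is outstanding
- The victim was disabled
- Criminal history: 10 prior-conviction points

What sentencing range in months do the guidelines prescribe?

Base offense level for vandalism: 14.
R1 does not apply.
R2 applies: 14 + 2 = 16.
R3 applies (level before this adjustment is 16 ≥ 10, so +5): 16 + 5 = 21.
R4 applies: 21 + 3 = 24.
R5 applies: 24 + 1 = 25.
Level 25 exceeds the maximum of 20; capped at 20.
Final offense level: 20.
Criminal history: 10 prior points → Category Moderate (9+).
Level 20 falls in the 19-20 band.
Grid: Level 19-20 × Category Moderate = 76-85 months.

76-85 months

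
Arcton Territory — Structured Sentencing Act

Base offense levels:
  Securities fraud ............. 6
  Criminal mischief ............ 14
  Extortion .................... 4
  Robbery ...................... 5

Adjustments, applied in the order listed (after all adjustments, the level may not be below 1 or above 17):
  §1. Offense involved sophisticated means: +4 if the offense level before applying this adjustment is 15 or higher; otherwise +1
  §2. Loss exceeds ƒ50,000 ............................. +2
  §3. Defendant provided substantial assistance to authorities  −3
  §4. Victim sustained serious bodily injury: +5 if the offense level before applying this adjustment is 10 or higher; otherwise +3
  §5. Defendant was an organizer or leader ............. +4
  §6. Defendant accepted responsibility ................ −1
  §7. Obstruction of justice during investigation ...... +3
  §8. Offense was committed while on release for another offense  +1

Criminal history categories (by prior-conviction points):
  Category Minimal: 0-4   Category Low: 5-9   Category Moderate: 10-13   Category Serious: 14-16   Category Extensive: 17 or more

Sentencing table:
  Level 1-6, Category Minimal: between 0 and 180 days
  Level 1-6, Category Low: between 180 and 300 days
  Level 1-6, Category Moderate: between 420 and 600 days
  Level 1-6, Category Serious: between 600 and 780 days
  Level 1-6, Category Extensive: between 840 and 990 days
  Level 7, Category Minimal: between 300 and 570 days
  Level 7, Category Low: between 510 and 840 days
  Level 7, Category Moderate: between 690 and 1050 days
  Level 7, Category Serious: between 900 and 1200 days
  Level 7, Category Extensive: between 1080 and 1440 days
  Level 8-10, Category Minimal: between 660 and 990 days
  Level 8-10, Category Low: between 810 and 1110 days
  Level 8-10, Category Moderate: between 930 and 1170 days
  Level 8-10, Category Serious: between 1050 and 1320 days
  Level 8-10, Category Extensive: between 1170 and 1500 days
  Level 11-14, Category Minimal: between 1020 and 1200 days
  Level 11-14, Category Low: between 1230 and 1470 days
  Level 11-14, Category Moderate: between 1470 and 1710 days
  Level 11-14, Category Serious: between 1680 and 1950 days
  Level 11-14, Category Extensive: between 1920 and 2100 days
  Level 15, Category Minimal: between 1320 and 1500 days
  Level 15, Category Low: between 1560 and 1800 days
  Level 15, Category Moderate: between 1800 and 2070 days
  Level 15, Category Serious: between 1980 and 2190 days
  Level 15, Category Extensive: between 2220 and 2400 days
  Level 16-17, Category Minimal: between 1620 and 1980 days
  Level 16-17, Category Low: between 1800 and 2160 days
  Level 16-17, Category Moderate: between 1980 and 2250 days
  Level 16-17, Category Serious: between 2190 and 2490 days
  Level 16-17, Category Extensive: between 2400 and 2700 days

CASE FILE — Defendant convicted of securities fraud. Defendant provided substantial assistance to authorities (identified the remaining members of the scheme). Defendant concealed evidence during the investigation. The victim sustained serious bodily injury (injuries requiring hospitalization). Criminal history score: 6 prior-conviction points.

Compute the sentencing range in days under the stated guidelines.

Base offense level for securities fraud: 6.
§1 does not apply.
§3 applies: 6 − 3 = 3.
§4 applies (level before this adjustment is 3 < 10, so +3): 3 + 3 = 6.
§6 does not apply.
§7 applies: 6 + 3 = 9.
§8 does not apply.
Final offense level: 9.
Criminal history: 6 prior points → Category Low (5-9).
Level 9 falls in the 8-10 band.
Grid: Level 8-10 × Category Low = 810-1110 days.

810-1110 days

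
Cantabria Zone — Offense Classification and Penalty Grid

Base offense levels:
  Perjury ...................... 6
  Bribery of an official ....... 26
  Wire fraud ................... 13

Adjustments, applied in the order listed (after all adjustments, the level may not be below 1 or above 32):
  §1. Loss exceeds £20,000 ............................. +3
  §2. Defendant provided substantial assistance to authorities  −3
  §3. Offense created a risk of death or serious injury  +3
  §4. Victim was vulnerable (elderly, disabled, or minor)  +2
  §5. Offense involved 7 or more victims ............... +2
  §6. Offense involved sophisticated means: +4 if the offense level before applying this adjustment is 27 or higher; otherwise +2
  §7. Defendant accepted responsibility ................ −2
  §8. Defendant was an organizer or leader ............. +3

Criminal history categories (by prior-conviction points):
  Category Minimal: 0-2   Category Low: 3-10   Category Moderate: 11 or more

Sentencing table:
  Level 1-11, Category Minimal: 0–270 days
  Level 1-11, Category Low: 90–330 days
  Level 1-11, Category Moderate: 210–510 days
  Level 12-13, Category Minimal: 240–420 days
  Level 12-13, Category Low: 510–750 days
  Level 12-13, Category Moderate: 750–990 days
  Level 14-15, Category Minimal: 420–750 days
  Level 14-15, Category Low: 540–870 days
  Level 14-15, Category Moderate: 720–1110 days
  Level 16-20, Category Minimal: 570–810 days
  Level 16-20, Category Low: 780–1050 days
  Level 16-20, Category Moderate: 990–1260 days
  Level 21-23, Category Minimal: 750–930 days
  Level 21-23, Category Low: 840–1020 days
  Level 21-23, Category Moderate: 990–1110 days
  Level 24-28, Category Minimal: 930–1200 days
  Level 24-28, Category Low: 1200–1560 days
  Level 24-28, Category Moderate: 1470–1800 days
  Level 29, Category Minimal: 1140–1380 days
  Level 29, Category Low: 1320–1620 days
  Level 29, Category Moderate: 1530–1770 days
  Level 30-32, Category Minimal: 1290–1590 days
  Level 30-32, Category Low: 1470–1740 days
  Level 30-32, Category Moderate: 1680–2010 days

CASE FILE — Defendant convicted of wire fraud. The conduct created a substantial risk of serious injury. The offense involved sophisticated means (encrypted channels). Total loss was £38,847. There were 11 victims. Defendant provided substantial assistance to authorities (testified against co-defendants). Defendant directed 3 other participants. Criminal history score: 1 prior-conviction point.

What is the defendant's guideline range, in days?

750-930 days

Base offense level for wire fraud: 13.
§1 applies: 13 + 3 = 16.
§2 applies: 16 − 3 = 13.
§3 applies: 13 + 3 = 16.
§5 applies: 16 + 2 = 18.
§6 applies (level before this adjustment is 18 < 27, so +2): 18 + 2 = 20.
§7 does not apply.
§8 applies: 20 + 3 = 23.
Final offense level: 23.
Criminal history: 1 prior point → Category Minimal (0-2).
Level 23 falls in the 21-23 band.
Grid: Level 21-23 × Category Minimal = 750-930 days.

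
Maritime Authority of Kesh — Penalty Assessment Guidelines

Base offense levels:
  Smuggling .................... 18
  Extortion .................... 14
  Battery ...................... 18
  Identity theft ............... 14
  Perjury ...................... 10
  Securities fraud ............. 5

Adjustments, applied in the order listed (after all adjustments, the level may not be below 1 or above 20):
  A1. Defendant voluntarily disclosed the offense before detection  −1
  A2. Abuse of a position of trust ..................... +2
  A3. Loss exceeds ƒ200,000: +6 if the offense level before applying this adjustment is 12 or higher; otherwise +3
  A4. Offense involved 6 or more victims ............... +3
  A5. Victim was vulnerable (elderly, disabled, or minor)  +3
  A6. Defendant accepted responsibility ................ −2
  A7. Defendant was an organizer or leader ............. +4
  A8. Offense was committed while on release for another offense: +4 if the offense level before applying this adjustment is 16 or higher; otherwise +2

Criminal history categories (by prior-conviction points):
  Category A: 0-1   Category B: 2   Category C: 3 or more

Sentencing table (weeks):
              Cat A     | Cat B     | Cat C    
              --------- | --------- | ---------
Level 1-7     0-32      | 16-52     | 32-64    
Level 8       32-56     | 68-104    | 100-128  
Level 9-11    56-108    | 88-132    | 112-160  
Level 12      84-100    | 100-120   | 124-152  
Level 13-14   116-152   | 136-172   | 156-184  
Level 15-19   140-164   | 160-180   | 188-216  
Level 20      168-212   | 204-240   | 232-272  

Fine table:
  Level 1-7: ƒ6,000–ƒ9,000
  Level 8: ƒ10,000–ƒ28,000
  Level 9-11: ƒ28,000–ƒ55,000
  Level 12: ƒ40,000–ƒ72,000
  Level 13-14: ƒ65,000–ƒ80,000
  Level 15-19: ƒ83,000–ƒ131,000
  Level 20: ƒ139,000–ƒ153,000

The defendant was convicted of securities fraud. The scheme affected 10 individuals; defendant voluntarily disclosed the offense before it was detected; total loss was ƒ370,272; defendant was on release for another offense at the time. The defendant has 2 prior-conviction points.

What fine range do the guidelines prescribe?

ƒ40,000–ƒ72,000

Base offense level for securities fraud: 5.
A1 applies: 5 − 1 = 4.
A3 applies (level before this adjustment is 4 < 12, so +3): 4 + 3 = 7.
A4 applies: 7 + 3 = 10.
A8 applies (level before this adjustment is 10 < 16, so +2): 10 + 2 = 12.
Final offense level: 12.
Level 12 falls in the 12 band.
Fine table: Level 12 → ƒ40,000–ƒ72,000.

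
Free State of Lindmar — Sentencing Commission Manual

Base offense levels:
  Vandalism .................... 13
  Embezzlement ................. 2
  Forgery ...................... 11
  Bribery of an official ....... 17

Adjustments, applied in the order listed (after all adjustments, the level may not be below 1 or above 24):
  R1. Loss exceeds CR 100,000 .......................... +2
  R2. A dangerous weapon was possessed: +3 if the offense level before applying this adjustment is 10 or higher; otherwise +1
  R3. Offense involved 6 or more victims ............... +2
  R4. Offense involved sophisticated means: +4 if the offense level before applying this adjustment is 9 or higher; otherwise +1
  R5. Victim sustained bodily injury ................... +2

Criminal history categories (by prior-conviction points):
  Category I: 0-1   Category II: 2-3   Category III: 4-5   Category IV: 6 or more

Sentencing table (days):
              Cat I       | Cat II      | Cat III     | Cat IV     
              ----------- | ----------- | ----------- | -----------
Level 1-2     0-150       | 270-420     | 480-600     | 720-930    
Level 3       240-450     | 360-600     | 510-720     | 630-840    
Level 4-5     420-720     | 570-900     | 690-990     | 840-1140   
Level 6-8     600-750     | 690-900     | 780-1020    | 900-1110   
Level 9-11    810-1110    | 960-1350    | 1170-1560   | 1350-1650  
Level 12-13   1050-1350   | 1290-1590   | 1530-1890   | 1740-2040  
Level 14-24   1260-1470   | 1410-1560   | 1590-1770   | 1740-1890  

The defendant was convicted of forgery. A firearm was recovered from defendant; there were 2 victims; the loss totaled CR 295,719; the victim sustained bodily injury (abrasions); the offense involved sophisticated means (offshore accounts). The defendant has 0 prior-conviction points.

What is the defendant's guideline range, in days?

1260-1470 days

Base offense level for forgery: 11.
R1 applies: 11 + 2 = 13.
R2 applies (level before this adjustment is 13 ≥ 10, so +3): 13 + 3 = 16.
R4 applies (level before this adjustment is 16 ≥ 9, so +4): 16 + 4 = 20.
R5 applies: 20 + 2 = 22.
Final offense level: 22.
Criminal history: 0 prior points → Category I (0-1).
Level 22 falls in the 14-24 band.
Grid: Level 14-24 × Category I = 1260-1470 days.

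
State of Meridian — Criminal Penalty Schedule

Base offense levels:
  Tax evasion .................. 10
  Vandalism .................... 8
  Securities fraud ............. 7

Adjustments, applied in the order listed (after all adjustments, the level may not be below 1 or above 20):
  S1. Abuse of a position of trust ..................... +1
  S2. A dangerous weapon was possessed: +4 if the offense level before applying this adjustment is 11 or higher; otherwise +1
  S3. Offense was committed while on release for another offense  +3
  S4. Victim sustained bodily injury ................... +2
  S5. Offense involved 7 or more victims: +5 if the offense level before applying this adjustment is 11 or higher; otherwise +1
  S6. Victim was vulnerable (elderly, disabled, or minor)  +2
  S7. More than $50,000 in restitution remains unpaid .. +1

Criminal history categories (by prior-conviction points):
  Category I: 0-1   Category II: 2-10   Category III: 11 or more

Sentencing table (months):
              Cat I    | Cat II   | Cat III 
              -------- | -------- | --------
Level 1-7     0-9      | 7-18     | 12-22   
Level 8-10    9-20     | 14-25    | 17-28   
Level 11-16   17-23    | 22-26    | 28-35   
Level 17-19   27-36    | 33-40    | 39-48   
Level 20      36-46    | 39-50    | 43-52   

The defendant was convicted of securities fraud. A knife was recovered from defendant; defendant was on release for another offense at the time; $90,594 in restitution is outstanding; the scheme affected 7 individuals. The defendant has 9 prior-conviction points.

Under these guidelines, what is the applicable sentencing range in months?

33-40 months

Base offense level for securities fraud: 7.
S2 applies (level before this adjustment is 7 < 11, so +1): 7 + 1 = 8.
S3 applies: 8 + 3 = 11.
S5 applies (level before this adjustment is 11 ≥ 11, so +5): 11 + 5 = 16.
S7 applies: 16 + 1 = 17.
Final offense level: 17.
Criminal history: 9 prior points → Category II (2-10).
Level 17 falls in the 17-19 band.
Grid: Level 17-19 × Category II = 33-40 months.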